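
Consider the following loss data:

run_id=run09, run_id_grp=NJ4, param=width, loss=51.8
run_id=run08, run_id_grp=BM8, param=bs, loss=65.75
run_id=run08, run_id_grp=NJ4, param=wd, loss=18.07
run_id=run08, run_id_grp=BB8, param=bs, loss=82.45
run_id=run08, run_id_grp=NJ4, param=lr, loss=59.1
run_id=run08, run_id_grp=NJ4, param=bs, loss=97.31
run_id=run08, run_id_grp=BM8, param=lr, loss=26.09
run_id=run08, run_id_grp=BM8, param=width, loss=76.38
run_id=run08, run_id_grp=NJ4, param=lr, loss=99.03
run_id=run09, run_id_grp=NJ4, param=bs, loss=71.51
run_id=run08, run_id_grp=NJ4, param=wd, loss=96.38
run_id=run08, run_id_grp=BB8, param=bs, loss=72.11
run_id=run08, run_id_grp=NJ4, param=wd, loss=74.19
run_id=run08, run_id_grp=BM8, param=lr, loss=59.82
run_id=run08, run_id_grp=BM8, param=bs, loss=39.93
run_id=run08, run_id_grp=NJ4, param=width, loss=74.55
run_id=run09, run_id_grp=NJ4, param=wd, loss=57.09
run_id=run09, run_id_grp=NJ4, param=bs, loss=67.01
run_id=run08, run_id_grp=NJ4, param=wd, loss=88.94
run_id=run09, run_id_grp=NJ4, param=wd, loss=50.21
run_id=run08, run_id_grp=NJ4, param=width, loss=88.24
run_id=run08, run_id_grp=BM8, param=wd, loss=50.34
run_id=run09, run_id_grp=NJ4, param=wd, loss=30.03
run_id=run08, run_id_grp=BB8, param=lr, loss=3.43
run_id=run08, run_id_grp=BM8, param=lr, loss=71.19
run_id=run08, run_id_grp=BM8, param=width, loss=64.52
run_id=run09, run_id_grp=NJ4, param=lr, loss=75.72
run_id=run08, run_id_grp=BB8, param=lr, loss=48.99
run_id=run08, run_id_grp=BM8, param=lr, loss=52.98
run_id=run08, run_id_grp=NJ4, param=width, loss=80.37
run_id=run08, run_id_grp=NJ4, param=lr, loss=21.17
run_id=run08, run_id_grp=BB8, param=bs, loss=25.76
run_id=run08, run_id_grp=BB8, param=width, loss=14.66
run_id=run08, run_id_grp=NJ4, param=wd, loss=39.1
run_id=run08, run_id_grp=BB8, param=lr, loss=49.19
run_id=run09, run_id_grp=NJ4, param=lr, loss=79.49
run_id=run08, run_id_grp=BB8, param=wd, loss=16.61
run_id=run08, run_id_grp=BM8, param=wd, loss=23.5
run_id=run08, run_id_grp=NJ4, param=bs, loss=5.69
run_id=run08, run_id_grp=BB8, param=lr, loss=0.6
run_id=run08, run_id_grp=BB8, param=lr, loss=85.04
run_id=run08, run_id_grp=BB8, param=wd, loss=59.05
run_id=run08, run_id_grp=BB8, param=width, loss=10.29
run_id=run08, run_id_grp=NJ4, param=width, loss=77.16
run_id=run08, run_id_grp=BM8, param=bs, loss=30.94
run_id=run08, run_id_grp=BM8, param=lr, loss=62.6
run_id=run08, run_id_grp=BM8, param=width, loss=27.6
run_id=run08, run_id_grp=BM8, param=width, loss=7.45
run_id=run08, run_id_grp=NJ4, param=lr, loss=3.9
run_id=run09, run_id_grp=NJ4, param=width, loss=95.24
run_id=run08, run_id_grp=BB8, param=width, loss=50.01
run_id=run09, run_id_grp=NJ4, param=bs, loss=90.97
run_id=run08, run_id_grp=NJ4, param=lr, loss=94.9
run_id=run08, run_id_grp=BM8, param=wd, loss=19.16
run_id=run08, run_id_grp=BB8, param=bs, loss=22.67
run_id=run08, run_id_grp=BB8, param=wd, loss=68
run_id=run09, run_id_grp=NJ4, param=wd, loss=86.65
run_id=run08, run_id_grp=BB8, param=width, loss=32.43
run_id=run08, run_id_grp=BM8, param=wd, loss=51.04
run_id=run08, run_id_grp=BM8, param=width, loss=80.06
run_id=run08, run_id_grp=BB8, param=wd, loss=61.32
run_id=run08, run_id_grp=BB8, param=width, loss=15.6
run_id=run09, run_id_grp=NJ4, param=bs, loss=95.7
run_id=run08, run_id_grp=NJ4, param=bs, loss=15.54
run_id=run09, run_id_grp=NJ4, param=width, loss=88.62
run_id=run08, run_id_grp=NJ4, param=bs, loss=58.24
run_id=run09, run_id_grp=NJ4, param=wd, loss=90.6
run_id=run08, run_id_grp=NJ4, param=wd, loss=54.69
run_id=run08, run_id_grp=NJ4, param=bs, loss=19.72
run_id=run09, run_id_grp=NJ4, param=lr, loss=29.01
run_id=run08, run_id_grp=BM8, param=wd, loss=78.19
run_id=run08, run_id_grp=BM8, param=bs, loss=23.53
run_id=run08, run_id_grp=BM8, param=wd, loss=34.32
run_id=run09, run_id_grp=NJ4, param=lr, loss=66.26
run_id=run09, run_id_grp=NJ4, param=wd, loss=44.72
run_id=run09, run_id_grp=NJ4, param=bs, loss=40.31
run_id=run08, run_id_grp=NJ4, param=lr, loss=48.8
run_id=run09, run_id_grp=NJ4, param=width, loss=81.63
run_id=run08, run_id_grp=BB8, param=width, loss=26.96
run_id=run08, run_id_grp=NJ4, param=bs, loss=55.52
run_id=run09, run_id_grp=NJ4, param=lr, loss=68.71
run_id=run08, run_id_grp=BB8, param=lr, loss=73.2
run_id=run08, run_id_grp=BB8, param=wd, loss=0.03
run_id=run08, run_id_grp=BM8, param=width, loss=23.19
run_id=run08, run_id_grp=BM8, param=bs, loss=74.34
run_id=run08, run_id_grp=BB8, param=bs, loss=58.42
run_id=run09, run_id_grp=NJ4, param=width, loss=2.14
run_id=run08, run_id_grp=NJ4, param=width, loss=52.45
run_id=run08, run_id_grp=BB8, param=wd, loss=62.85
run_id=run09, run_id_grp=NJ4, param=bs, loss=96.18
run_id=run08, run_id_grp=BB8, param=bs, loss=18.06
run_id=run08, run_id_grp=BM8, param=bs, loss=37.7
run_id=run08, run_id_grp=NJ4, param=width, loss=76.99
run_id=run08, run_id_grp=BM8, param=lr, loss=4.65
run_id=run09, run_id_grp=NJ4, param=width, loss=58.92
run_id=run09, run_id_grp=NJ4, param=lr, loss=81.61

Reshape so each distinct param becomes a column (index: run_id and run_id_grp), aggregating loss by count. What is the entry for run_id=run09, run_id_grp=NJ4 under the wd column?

6

Rows with run_id=run09, run_id_grp=NJ4 and param=wd: loss values are 57.09, 50.21, 30.03, 86.65, 90.6, 44.72.
6 rows match — count = 6.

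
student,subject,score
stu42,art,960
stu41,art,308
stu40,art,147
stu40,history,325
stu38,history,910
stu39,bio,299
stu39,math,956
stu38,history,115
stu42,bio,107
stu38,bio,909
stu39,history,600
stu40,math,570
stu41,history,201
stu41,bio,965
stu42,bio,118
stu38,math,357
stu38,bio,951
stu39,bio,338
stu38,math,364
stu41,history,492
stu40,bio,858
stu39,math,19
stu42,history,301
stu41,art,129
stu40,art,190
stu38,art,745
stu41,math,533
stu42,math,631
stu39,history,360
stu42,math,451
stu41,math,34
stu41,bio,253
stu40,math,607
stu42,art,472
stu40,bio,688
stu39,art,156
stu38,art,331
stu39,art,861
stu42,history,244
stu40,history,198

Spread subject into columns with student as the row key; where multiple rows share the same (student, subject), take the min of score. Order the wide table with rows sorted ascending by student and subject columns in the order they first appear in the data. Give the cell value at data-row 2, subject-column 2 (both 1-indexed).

With rows sorted ascending by student, row 2 is student=stu39. subject columns in first-appearance order: art, history, bio, math; column 2 is history.
Long rows with student=stu39, subject=history: min(600, 360) = 360.

360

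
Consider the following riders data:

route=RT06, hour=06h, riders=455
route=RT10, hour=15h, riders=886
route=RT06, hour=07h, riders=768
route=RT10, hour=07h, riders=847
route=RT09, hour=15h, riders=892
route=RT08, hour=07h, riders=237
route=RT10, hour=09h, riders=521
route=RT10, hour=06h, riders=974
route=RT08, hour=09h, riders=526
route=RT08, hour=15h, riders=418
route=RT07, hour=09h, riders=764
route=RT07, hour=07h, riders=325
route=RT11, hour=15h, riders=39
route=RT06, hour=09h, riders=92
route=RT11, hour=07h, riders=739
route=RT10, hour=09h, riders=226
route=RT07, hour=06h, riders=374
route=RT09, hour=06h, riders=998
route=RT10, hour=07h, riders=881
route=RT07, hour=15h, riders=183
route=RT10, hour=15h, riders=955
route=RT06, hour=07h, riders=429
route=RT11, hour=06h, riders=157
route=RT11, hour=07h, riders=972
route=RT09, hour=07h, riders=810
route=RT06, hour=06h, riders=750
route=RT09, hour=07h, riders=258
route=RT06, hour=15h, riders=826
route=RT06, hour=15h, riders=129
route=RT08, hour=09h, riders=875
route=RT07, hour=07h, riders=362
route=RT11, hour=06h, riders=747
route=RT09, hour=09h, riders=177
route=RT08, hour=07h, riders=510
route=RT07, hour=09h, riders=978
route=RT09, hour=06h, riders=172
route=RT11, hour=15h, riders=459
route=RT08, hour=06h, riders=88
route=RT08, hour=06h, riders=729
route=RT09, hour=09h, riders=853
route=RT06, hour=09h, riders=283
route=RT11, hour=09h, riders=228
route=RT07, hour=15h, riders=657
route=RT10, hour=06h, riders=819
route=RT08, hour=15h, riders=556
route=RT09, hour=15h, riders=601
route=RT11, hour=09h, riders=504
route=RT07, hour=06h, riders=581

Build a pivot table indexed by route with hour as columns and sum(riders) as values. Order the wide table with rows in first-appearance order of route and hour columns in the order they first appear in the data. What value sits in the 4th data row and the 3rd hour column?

With rows in first-appearance order of route, row 4 is route=RT08. hour columns in first-appearance order: 06h, 15h, 07h, 09h; column 3 is 07h.
Long rows with route=RT08, hour=07h: 237 + 510 = 747.

747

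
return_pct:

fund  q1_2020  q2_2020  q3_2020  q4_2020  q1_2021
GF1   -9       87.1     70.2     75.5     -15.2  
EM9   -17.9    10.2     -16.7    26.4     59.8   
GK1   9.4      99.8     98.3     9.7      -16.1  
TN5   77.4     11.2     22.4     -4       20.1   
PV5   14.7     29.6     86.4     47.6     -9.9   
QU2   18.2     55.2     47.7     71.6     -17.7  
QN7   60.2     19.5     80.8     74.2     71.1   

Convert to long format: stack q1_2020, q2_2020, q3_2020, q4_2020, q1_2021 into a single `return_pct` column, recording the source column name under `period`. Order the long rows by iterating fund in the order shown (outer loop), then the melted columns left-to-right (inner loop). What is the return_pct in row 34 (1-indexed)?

35 rows total (7 × 5). Row 34: index ⌊(34-1)/5⌋ = 6 into fund → QN7; (34-1) mod 5 = 3 into the melted columns → q4_2020.
So row 34 is (QN7, q4_2020, 74.2); return_pct = 74.2.

74.2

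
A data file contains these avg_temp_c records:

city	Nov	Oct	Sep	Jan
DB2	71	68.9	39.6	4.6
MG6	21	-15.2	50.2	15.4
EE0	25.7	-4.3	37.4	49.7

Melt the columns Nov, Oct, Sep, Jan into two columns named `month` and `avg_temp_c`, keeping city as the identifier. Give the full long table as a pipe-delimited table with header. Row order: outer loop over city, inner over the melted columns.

Each (city, column) pair becomes one row: 3 × 4 = 12 rows.
For example, (DB2, Nov) → avg_temp_c=71.

| city | month | avg_temp_c |
| DB2 | Nov | 71 |
| DB2 | Oct | 68.9 |
| DB2 | Sep | 39.6 |
| DB2 | Jan | 4.6 |
| MG6 | Nov | 21 |
| MG6 | Oct | -15.2 |
| MG6 | Sep | 50.2 |
| MG6 | Jan | 15.4 |
| EE0 | Nov | 25.7 |
| EE0 | Oct | -4.3 |
| EE0 | Sep | 37.4 |
| EE0 | Jan | 49.7 |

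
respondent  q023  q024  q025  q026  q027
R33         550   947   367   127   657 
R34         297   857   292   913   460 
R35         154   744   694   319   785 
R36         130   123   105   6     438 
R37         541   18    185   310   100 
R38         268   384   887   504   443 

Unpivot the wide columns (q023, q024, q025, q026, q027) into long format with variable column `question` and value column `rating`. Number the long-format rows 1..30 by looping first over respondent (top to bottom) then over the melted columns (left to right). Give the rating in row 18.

105

30 rows total (6 × 5). Row 18: index ⌊(18-1)/5⌋ = 3 into respondent → R36; (18-1) mod 5 = 2 into the melted columns → q025.
So row 18 is (R36, q025, 105); rating = 105.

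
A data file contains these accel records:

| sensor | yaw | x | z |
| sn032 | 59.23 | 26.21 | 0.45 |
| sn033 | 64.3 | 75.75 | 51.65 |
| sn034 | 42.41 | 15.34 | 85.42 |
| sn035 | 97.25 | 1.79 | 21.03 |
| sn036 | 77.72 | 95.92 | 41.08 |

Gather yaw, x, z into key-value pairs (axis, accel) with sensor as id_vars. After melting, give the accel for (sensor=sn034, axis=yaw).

Unpivoting turns each (sensor, wide-column) pair into one long row.
The wide cell at row sn034, column yaw holds 42.41, so the long row (sn034, yaw) has accel=42.41.

42.41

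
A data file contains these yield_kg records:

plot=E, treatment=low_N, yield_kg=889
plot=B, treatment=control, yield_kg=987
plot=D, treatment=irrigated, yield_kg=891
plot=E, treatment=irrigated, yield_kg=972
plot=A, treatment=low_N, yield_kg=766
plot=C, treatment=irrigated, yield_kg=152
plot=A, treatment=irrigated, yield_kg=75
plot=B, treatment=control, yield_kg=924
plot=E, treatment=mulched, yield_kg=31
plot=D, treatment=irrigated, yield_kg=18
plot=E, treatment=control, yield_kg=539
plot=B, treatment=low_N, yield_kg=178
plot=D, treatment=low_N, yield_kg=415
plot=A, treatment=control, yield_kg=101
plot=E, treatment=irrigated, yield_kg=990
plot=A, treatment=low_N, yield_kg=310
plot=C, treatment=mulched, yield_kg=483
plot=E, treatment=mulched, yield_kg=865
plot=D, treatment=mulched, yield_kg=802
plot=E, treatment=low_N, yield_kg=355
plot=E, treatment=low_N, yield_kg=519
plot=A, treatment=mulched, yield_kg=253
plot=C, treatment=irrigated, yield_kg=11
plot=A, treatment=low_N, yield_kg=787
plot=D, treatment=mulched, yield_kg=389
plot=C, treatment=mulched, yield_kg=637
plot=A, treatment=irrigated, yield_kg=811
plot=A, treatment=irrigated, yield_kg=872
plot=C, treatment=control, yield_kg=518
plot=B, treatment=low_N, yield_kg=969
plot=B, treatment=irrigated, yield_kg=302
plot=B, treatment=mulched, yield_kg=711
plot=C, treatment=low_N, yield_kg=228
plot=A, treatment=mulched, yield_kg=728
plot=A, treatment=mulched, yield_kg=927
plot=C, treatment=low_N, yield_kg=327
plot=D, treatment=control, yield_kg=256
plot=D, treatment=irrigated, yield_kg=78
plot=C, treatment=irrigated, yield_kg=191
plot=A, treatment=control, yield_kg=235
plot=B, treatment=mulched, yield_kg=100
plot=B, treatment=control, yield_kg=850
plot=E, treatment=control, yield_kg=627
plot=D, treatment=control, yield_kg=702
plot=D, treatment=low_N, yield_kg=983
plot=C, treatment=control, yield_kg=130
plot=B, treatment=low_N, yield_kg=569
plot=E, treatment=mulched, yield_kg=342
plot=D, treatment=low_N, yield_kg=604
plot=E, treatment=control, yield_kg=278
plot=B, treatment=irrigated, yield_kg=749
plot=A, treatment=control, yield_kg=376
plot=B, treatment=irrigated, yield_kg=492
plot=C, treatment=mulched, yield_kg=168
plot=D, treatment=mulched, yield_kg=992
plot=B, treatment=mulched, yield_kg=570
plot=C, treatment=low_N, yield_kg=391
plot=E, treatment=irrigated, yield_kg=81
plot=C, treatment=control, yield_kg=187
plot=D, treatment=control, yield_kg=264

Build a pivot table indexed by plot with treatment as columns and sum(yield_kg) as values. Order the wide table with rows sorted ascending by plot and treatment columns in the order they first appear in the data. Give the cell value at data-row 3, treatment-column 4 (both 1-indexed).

With rows sorted ascending by plot, row 3 is plot=C. treatment columns in first-appearance order: low_N, control, irrigated, mulched; column 4 is mulched.
Long rows with plot=C, treatment=mulched: 483 + 637 + 168 = 1288.

1288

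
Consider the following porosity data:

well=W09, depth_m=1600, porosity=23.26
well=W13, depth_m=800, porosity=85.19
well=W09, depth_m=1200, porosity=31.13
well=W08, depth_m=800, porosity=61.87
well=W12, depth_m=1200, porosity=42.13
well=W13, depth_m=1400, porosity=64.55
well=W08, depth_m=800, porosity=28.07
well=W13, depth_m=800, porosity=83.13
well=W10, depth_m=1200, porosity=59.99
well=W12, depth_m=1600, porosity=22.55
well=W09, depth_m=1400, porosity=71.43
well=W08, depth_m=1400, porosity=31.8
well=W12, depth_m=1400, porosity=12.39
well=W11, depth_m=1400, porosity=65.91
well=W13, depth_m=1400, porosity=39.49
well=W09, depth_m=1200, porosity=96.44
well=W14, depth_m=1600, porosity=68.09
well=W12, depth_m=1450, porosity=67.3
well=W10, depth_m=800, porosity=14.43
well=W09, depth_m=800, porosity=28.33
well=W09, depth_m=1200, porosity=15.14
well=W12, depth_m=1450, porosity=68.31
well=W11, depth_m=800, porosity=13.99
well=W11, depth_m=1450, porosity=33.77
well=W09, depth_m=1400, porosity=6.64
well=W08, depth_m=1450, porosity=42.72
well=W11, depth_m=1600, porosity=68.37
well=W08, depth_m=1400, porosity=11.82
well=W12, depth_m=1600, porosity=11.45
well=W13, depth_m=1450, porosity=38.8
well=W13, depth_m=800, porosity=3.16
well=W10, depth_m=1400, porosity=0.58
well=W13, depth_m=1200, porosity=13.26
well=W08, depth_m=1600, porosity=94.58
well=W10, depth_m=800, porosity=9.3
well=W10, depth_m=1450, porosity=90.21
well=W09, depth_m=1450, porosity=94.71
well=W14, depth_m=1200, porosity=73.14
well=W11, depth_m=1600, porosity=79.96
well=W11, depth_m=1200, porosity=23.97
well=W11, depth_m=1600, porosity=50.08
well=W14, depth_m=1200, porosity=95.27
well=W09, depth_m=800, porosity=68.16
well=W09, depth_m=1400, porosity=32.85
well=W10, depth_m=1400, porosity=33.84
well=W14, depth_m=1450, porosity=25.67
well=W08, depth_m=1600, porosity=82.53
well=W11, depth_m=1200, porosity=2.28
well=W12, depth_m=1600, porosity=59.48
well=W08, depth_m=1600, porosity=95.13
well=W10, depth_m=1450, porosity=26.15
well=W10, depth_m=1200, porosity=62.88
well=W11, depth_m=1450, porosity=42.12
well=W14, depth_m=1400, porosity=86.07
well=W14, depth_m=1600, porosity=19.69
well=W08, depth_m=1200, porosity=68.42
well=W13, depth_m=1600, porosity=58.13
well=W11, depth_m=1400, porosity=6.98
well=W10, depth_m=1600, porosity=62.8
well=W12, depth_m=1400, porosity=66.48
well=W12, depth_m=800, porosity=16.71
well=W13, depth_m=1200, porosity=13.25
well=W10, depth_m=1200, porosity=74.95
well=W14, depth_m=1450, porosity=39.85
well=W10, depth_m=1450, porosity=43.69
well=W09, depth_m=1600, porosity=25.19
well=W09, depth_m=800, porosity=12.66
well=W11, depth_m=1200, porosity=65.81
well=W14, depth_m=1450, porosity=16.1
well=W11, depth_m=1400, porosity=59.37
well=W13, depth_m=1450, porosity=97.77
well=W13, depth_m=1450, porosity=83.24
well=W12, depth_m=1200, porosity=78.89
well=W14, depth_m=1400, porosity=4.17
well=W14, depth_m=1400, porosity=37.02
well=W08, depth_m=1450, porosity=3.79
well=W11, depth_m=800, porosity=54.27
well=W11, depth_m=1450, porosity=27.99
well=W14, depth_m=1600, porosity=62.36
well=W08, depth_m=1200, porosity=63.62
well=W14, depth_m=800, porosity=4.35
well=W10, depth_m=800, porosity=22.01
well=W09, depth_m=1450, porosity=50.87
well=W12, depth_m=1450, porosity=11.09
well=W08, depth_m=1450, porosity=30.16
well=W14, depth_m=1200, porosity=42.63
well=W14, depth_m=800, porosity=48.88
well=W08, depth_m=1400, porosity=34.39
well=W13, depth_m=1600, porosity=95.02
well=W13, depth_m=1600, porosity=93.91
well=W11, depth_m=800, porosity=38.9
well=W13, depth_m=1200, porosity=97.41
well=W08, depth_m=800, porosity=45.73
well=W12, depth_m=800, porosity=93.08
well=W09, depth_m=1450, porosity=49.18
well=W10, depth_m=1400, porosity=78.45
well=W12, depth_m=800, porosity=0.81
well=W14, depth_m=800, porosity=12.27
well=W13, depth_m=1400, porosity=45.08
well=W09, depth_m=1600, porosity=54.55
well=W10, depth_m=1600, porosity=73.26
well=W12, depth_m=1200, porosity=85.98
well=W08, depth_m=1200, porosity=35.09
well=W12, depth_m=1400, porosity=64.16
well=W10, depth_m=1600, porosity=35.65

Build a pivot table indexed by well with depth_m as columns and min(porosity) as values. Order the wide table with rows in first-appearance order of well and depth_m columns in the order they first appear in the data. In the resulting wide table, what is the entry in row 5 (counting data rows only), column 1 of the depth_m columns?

35.65

With rows in first-appearance order of well, row 5 is well=W10. depth_m columns in first-appearance order: 1600, 800, 1200, 1400, 1450; column 1 is 1600.
Long rows with well=W10, depth_m=1600: min(62.8, 73.26, 35.65) = 35.65.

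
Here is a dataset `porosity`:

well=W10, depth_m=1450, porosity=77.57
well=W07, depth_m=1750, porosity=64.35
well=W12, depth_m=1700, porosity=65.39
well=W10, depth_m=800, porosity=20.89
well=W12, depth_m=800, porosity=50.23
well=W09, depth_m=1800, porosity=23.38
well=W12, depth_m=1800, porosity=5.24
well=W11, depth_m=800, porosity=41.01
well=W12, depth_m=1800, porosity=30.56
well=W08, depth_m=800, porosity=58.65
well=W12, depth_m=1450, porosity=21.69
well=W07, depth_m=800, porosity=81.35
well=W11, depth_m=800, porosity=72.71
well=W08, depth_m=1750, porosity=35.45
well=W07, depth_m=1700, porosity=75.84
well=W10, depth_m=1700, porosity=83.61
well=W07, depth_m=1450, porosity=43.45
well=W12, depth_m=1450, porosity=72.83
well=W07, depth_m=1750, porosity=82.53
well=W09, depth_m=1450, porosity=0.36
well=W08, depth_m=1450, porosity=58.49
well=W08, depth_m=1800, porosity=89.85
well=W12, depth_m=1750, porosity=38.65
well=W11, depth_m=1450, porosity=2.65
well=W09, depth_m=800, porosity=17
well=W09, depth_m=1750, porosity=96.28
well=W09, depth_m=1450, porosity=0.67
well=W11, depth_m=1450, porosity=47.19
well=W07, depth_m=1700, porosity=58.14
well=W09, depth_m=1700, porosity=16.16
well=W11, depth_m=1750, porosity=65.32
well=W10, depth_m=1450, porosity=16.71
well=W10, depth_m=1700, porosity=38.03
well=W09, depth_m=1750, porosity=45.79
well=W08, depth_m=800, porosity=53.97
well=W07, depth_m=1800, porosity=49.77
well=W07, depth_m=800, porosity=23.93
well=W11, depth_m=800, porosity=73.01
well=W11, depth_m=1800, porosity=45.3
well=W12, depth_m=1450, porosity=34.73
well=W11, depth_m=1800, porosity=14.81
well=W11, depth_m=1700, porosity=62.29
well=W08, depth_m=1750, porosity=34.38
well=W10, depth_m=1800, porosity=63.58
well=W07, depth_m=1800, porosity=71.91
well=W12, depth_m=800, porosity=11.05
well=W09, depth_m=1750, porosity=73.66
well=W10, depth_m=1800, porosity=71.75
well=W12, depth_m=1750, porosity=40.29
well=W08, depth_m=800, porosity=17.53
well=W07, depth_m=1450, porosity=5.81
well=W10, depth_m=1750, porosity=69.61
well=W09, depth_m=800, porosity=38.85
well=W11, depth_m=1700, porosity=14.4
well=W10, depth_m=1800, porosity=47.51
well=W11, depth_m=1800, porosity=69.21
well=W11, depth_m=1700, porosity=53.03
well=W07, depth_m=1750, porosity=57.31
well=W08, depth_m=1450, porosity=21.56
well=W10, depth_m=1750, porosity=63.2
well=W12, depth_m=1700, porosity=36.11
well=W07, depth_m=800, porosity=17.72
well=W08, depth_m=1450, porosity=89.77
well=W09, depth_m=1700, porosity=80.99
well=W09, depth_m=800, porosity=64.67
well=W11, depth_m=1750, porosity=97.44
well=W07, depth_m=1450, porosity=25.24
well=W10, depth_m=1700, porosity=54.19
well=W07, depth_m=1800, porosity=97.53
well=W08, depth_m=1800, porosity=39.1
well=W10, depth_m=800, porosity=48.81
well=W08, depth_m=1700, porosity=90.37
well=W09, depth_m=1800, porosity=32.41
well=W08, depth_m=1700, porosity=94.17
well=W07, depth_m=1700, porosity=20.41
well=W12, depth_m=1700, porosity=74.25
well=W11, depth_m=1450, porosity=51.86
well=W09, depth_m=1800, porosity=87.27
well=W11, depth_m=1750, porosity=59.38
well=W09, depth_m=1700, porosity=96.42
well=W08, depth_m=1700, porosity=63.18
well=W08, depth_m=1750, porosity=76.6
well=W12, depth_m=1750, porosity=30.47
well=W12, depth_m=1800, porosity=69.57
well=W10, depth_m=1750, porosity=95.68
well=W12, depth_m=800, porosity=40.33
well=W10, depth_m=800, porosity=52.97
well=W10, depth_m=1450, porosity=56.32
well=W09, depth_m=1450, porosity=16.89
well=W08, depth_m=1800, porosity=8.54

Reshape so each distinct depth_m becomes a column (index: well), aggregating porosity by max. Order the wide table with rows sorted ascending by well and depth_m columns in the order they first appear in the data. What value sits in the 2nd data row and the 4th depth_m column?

58.65

With rows sorted ascending by well, row 2 is well=W08. depth_m columns in first-appearance order: 1450, 1750, 1700, 800, 1800; column 4 is 800.
Long rows with well=W08, depth_m=800: max(58.65, 53.97, 17.53) = 58.65.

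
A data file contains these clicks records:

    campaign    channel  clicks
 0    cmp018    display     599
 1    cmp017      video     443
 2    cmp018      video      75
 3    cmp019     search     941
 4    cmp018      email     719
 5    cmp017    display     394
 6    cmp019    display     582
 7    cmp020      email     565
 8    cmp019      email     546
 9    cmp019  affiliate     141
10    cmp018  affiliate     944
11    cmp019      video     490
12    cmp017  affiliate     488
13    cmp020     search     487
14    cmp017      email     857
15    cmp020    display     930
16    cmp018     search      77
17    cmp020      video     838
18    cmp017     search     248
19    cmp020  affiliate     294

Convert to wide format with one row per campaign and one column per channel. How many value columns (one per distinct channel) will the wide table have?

5 distinct channel values: video, display, search, affiliate, email.

5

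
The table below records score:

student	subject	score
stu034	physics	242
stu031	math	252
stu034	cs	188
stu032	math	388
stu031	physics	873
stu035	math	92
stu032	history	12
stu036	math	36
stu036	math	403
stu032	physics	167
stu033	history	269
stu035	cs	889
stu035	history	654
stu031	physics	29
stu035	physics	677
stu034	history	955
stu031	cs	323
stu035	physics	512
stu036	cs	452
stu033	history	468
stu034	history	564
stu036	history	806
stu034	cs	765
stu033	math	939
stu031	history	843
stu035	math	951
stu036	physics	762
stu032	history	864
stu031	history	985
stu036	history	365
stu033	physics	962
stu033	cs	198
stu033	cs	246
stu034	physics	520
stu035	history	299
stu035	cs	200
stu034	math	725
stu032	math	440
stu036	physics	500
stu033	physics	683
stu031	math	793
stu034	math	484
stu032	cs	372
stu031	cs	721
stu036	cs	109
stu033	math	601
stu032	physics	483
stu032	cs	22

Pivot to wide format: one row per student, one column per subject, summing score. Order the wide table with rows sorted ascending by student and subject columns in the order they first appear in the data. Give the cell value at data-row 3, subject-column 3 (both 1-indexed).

444

With rows sorted ascending by student, row 3 is student=stu033. subject columns in first-appearance order: physics, math, cs, history; column 3 is cs.
Long rows with student=stu033, subject=cs: 198 + 246 = 444.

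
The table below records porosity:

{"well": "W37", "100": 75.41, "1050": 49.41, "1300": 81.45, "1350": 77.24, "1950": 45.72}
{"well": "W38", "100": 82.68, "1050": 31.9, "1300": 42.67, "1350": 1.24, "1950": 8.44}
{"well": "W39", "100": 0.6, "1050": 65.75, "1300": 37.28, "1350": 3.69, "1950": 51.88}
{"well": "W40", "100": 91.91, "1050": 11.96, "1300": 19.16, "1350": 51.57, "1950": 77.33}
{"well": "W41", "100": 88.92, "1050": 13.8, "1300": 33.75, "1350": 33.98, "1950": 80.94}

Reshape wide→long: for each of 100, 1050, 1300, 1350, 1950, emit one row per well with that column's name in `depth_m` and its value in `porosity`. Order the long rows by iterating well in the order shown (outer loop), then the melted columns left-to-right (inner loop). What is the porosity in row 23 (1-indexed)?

25 rows total (5 × 5). Row 23: index ⌊(23-1)/5⌋ = 4 into well → W41; (23-1) mod 5 = 2 into the melted columns → 1300.
So row 23 is (W41, 1300, 33.75); porosity = 33.75.

33.75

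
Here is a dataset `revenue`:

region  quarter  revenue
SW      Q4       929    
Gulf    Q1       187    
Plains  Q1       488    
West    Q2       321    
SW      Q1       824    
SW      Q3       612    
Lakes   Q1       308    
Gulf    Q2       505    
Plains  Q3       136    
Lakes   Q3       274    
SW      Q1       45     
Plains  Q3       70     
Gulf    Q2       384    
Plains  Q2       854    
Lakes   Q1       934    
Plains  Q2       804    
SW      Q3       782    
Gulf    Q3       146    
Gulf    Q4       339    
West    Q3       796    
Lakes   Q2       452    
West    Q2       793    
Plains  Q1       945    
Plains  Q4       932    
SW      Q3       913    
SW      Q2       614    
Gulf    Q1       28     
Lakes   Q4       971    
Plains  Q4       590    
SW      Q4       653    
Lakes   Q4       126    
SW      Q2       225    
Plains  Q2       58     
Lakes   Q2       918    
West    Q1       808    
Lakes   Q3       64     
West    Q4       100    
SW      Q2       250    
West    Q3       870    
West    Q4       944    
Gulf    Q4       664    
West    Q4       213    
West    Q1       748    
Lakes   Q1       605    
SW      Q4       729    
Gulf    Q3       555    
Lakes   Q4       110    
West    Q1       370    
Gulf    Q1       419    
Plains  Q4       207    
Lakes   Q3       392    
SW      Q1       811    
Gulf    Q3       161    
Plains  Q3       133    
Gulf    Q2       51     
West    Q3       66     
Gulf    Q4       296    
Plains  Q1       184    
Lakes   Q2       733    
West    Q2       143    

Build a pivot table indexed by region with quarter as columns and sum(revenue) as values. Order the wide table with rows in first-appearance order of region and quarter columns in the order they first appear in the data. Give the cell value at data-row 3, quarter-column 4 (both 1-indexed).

339

With rows in first-appearance order of region, row 3 is region=Plains. quarter columns in first-appearance order: Q4, Q1, Q2, Q3; column 4 is Q3.
Long rows with region=Plains, quarter=Q3: 136 + 70 + 133 = 339.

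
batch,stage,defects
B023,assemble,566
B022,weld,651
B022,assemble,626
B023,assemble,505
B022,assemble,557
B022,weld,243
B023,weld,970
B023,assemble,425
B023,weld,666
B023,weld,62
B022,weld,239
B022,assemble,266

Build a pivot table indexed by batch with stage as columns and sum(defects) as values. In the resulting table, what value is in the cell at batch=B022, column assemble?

Rows with batch=B022 and stage=assemble: defects values are 626, 557, 266.
626 + 557 + 266 = 1449.

1449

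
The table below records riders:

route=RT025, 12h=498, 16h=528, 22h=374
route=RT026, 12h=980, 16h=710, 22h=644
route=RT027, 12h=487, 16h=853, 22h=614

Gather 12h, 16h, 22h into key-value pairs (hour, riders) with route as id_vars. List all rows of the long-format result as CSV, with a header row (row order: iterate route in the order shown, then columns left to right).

route,hour,riders
RT025,12h,498
RT025,16h,528
RT025,22h,374
RT026,12h,980
RT026,16h,710
RT026,22h,644
RT027,12h,487
RT027,16h,853
RT027,22h,614

Each (route, column) pair becomes one row: 3 × 3 = 9 rows.
For example, (RT025, 12h) → riders=498.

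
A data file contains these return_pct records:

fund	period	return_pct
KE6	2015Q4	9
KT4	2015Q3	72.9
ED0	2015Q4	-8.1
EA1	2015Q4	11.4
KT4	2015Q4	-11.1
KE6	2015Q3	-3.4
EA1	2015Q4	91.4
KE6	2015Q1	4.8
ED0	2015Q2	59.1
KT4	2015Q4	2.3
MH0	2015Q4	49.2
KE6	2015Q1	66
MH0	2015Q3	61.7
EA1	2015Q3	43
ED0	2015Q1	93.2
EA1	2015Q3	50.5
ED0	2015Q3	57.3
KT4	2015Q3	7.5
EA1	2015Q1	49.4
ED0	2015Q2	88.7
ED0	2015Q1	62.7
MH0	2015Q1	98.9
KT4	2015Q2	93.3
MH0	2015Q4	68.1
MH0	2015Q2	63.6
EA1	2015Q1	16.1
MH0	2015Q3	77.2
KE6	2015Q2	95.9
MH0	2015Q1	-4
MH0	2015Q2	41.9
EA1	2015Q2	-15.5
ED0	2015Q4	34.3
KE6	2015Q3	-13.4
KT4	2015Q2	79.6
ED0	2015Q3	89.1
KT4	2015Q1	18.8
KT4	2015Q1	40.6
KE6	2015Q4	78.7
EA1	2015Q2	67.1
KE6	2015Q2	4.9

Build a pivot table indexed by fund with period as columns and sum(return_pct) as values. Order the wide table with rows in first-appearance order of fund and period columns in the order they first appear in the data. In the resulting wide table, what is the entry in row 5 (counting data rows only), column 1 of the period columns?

117.3

With rows in first-appearance order of fund, row 5 is fund=MH0. period columns in first-appearance order: 2015Q4, 2015Q3, 2015Q1, 2015Q2; column 1 is 2015Q4.
Long rows with fund=MH0, period=2015Q4: 49.2 + 68.1 = 117.3.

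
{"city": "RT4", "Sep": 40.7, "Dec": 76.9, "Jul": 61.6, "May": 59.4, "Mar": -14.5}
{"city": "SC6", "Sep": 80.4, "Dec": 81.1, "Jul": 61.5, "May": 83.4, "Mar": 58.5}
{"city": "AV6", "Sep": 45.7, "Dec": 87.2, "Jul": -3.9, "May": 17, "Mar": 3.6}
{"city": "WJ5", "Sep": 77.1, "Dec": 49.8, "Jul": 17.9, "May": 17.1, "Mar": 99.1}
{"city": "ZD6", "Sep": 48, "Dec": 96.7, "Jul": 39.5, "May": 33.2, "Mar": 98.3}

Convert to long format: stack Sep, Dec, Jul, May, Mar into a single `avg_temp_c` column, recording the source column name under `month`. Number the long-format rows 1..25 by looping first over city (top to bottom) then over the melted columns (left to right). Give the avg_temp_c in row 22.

96.7

25 rows total (5 × 5). Row 22: index ⌊(22-1)/5⌋ = 4 into city → ZD6; (22-1) mod 5 = 1 into the melted columns → Dec.
So row 22 is (ZD6, Dec, 96.7); avg_temp_c = 96.7.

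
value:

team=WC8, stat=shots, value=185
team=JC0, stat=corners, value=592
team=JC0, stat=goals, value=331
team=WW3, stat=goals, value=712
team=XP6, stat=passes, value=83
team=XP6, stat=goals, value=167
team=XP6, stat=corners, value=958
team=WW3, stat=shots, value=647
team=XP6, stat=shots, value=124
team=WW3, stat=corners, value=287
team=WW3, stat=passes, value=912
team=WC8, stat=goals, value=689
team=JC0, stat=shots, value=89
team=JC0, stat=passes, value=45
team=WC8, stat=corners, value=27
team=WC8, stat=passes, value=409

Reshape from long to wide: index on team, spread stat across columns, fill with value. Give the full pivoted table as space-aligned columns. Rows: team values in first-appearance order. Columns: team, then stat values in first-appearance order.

Columns: team plus the 4 distinct stat values (shots, corners, goals, passes).
For example, row WC8 column shots takes value=185 from the long row (WC8, shots).

team  shots  corners  goals  passes
WC8   185    27       689    409   
JC0   89     592      331    45    
WW3   647    287      712    912   
XP6   124    958      167    83    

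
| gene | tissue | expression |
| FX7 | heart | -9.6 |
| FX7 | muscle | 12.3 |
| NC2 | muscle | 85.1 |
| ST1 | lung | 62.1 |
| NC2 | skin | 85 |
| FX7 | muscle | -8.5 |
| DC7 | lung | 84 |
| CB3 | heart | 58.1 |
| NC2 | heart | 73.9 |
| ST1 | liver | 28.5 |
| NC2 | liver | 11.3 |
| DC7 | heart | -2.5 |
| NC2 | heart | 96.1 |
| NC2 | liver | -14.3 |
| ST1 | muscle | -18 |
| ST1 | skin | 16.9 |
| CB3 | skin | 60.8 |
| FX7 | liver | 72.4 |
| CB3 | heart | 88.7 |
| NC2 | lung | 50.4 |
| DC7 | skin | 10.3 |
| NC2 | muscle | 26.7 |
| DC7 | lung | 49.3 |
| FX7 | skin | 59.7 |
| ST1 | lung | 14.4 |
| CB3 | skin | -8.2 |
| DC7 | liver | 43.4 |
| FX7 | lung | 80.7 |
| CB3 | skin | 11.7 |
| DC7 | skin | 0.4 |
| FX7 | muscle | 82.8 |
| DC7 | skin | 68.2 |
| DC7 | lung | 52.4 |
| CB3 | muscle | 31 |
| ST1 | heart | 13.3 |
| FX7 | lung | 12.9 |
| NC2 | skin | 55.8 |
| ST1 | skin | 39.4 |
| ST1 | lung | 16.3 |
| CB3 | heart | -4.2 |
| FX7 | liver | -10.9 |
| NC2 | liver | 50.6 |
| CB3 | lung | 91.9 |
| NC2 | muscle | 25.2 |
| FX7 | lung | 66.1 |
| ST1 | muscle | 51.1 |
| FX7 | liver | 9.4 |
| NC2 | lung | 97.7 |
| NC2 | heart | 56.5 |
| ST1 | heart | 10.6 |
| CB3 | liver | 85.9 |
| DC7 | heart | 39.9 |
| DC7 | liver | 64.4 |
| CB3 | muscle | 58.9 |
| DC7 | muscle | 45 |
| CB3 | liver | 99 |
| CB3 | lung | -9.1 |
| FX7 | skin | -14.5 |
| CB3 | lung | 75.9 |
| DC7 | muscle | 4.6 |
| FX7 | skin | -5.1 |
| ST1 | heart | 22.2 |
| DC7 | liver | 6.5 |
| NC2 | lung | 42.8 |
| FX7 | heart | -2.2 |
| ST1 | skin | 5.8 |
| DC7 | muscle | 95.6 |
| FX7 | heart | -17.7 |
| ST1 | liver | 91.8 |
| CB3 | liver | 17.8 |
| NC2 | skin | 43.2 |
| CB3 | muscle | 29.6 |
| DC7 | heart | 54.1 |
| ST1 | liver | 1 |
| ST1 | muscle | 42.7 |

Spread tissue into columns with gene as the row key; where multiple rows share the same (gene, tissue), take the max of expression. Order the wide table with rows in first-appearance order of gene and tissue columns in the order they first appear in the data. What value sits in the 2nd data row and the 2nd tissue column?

85.1

With rows in first-appearance order of gene, row 2 is gene=NC2. tissue columns in first-appearance order: heart, muscle, lung, skin, liver; column 2 is muscle.
Long rows with gene=NC2, tissue=muscle: max(85.1, 26.7, 25.2) = 85.1.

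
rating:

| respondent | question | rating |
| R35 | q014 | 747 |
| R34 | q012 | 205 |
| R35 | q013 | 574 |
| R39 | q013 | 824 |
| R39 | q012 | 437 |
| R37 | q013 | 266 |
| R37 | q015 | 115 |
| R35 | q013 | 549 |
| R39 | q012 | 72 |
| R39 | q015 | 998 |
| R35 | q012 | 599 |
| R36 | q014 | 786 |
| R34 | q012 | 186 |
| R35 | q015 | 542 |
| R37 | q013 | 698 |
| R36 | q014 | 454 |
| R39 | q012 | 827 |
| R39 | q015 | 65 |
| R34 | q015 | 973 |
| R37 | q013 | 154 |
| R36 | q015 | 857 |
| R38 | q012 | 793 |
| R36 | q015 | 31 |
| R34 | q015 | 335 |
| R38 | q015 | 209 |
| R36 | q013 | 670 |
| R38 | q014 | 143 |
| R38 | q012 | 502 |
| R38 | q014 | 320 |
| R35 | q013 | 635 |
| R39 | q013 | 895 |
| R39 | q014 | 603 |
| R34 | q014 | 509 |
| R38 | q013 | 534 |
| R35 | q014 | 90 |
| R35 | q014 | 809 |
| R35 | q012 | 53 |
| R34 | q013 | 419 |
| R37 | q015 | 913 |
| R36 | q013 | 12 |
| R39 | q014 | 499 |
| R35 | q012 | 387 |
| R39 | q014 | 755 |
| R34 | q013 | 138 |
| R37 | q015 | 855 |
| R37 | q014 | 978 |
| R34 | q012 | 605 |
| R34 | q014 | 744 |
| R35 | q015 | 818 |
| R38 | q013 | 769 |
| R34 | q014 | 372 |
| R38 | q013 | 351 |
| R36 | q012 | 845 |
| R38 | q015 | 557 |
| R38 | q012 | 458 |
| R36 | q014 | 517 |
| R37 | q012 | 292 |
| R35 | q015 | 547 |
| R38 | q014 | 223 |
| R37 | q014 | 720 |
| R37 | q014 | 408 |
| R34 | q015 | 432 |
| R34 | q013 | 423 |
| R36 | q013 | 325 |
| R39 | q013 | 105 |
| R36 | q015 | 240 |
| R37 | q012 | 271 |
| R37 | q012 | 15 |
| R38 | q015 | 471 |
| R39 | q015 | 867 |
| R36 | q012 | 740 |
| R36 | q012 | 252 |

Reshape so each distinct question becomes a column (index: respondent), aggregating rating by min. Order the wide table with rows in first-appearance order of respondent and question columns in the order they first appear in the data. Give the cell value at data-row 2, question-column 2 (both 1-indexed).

186

With rows in first-appearance order of respondent, row 2 is respondent=R34. question columns in first-appearance order: q014, q012, q013, q015; column 2 is q012.
Long rows with respondent=R34, question=q012: min(205, 186, 605) = 186.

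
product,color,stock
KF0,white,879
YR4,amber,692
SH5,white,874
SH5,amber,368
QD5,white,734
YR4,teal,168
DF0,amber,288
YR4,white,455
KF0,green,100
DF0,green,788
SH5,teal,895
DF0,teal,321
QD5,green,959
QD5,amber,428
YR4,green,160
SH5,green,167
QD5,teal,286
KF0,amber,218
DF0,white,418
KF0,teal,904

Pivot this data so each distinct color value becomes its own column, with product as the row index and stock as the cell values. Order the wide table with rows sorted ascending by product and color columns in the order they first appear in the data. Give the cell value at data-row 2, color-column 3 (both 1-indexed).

With rows sorted ascending by product, row 2 is product=KF0. color columns in first-appearance order: white, amber, teal, green; column 3 is teal.
Long rows with product=KF0, color=teal: stock = 904.

904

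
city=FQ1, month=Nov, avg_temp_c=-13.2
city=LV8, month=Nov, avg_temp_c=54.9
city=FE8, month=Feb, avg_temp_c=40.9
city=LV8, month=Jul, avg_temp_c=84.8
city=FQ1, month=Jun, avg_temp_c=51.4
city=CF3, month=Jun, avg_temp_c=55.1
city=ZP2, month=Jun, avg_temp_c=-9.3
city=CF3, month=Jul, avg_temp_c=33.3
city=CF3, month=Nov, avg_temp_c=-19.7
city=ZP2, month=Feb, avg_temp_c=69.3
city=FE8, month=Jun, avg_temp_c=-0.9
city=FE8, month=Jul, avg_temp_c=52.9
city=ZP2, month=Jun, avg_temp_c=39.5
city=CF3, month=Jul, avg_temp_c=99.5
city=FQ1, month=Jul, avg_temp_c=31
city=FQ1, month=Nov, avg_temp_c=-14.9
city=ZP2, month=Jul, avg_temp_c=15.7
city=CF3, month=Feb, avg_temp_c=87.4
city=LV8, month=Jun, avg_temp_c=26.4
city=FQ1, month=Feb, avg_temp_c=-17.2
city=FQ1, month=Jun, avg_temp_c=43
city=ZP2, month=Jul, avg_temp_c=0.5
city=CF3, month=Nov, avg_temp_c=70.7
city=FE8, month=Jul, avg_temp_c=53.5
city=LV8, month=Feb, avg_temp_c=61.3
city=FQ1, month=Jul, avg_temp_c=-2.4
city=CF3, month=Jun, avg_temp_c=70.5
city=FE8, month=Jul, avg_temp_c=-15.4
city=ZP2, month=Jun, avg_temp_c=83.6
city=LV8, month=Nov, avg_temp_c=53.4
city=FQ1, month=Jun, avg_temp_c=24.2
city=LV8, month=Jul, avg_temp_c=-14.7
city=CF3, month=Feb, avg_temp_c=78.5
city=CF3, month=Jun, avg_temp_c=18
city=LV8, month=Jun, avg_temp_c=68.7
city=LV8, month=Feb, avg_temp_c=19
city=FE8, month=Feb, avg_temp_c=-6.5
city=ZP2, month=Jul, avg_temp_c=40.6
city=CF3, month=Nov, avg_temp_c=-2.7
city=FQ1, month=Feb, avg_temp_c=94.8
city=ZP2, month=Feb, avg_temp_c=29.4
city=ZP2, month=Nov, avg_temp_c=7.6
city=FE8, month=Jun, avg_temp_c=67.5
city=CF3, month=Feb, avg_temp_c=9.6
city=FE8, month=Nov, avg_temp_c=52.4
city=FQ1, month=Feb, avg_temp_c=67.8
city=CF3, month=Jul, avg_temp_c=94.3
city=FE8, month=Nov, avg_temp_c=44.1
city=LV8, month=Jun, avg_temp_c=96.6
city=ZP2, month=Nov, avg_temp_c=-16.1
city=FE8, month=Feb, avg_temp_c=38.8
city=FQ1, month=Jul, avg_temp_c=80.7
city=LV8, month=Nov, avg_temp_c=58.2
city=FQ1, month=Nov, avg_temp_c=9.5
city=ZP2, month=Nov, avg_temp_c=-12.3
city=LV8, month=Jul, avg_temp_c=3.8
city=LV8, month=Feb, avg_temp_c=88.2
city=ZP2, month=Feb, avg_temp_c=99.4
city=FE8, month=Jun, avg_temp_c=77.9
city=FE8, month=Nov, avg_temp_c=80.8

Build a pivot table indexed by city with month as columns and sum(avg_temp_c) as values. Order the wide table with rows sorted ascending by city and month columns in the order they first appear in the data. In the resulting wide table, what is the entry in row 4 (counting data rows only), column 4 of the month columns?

191.7

With rows sorted ascending by city, row 4 is city=LV8. month columns in first-appearance order: Nov, Feb, Jul, Jun; column 4 is Jun.
Long rows with city=LV8, month=Jun: 26.4 + 68.7 + 96.6 = 191.7.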